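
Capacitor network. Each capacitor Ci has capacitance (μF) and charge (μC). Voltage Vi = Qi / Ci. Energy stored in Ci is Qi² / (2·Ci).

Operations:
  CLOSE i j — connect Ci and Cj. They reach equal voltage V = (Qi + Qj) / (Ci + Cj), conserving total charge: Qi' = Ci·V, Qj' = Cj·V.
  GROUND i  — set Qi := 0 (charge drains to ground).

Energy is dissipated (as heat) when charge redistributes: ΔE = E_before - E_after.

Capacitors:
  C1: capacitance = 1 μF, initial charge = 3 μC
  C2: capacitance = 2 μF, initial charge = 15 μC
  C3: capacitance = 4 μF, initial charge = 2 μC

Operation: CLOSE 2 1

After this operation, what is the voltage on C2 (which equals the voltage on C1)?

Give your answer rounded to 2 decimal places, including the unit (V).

Initial: C1(1μF, Q=3μC, V=3.00V), C2(2μF, Q=15μC, V=7.50V), C3(4μF, Q=2μC, V=0.50V)
Op 1: CLOSE 2-1: Q_total=18.00, C_total=3.00, V=6.00; Q2=12.00, Q1=6.00; dissipated=6.750

Answer: 6.00 V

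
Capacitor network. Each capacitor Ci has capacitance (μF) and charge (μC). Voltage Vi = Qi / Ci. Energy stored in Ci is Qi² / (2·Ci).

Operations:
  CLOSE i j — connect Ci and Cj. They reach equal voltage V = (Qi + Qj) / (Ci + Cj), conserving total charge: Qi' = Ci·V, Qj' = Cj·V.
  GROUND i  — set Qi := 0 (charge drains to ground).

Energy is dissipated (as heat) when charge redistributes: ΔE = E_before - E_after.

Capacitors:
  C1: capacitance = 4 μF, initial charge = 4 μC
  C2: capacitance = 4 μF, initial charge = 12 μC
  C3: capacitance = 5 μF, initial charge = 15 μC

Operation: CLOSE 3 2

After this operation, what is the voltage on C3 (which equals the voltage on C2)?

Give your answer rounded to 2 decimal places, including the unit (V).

Initial: C1(4μF, Q=4μC, V=1.00V), C2(4μF, Q=12μC, V=3.00V), C3(5μF, Q=15μC, V=3.00V)
Op 1: CLOSE 3-2: Q_total=27.00, C_total=9.00, V=3.00; Q3=15.00, Q2=12.00; dissipated=0.000

Answer: 3.00 V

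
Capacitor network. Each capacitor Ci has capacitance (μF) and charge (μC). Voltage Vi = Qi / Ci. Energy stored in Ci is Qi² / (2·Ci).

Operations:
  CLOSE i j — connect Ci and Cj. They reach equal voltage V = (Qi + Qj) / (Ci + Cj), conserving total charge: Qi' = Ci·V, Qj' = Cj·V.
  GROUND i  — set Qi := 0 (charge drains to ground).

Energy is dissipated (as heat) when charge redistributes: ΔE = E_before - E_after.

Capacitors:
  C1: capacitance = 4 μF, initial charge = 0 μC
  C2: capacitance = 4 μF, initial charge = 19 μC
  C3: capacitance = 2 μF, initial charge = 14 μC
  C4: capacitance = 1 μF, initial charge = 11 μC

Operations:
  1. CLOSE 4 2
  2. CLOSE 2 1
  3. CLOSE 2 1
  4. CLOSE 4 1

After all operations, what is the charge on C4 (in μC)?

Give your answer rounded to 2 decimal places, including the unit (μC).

Answer: 3.60 μC

Derivation:
Initial: C1(4μF, Q=0μC, V=0.00V), C2(4μF, Q=19μC, V=4.75V), C3(2μF, Q=14μC, V=7.00V), C4(1μF, Q=11μC, V=11.00V)
Op 1: CLOSE 4-2: Q_total=30.00, C_total=5.00, V=6.00; Q4=6.00, Q2=24.00; dissipated=15.625
Op 2: CLOSE 2-1: Q_total=24.00, C_total=8.00, V=3.00; Q2=12.00, Q1=12.00; dissipated=36.000
Op 3: CLOSE 2-1: Q_total=24.00, C_total=8.00, V=3.00; Q2=12.00, Q1=12.00; dissipated=0.000
Op 4: CLOSE 4-1: Q_total=18.00, C_total=5.00, V=3.60; Q4=3.60, Q1=14.40; dissipated=3.600
Final charges: Q1=14.40, Q2=12.00, Q3=14.00, Q4=3.60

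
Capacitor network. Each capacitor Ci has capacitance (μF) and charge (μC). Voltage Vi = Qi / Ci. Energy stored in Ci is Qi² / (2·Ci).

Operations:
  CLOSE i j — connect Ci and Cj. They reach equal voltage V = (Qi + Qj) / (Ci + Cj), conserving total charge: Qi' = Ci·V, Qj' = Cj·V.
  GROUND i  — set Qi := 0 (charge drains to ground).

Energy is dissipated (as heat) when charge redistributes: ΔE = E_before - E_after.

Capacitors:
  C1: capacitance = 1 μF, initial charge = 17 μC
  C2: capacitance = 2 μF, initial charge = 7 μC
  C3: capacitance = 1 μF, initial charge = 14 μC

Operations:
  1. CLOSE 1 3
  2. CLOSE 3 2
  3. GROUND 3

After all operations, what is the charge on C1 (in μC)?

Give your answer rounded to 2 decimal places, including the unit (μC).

Initial: C1(1μF, Q=17μC, V=17.00V), C2(2μF, Q=7μC, V=3.50V), C3(1μF, Q=14μC, V=14.00V)
Op 1: CLOSE 1-3: Q_total=31.00, C_total=2.00, V=15.50; Q1=15.50, Q3=15.50; dissipated=2.250
Op 2: CLOSE 3-2: Q_total=22.50, C_total=3.00, V=7.50; Q3=7.50, Q2=15.00; dissipated=48.000
Op 3: GROUND 3: Q3=0; energy lost=28.125
Final charges: Q1=15.50, Q2=15.00, Q3=0.00

Answer: 15.50 μC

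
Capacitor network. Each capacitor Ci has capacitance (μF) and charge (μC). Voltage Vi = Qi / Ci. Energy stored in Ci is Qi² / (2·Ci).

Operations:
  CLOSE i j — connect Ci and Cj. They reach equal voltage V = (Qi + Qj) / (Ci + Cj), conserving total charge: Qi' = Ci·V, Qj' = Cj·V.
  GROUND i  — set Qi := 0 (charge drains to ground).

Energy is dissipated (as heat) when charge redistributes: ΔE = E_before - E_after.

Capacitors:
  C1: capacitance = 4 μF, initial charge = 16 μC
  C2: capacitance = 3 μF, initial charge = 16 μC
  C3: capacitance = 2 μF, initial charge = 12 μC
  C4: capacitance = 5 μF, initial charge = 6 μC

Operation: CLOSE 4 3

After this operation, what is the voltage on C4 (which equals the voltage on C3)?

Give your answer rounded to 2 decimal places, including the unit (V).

Answer: 2.57 V

Derivation:
Initial: C1(4μF, Q=16μC, V=4.00V), C2(3μF, Q=16μC, V=5.33V), C3(2μF, Q=12μC, V=6.00V), C4(5μF, Q=6μC, V=1.20V)
Op 1: CLOSE 4-3: Q_total=18.00, C_total=7.00, V=2.57; Q4=12.86, Q3=5.14; dissipated=16.457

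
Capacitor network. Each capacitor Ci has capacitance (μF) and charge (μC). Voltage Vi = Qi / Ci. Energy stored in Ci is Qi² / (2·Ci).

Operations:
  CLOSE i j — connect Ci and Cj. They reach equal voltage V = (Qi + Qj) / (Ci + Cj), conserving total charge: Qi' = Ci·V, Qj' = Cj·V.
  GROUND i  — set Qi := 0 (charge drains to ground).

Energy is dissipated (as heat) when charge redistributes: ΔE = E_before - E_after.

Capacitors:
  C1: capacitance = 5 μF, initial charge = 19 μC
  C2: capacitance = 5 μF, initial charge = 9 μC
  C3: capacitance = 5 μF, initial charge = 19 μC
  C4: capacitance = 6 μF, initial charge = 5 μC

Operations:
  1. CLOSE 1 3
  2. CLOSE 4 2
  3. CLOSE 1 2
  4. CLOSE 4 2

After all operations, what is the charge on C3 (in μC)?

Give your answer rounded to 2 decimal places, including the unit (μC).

Answer: 19.00 μC

Derivation:
Initial: C1(5μF, Q=19μC, V=3.80V), C2(5μF, Q=9μC, V=1.80V), C3(5μF, Q=19μC, V=3.80V), C4(6μF, Q=5μC, V=0.83V)
Op 1: CLOSE 1-3: Q_total=38.00, C_total=10.00, V=3.80; Q1=19.00, Q3=19.00; dissipated=0.000
Op 2: CLOSE 4-2: Q_total=14.00, C_total=11.00, V=1.27; Q4=7.64, Q2=6.36; dissipated=1.274
Op 3: CLOSE 1-2: Q_total=25.36, C_total=10.00, V=2.54; Q1=12.68, Q2=12.68; dissipated=7.984
Op 4: CLOSE 4-2: Q_total=20.32, C_total=11.00, V=1.85; Q4=11.08, Q2=9.24; dissipated=2.177
Final charges: Q1=12.68, Q2=9.24, Q3=19.00, Q4=11.08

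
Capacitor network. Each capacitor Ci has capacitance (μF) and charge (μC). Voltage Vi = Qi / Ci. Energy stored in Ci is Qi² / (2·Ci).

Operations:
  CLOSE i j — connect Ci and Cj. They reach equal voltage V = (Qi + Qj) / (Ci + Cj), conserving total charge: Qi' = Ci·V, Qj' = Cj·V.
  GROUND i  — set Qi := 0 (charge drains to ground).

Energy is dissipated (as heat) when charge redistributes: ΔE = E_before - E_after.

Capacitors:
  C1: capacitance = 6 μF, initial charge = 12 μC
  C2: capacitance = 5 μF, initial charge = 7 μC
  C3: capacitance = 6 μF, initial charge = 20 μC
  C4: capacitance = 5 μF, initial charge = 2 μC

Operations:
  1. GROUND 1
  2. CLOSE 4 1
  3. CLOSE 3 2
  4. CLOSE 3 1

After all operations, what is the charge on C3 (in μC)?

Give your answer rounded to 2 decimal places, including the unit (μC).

Answer: 7.91 μC

Derivation:
Initial: C1(6μF, Q=12μC, V=2.00V), C2(5μF, Q=7μC, V=1.40V), C3(6μF, Q=20μC, V=3.33V), C4(5μF, Q=2μC, V=0.40V)
Op 1: GROUND 1: Q1=0; energy lost=12.000
Op 2: CLOSE 4-1: Q_total=2.00, C_total=11.00, V=0.18; Q4=0.91, Q1=1.09; dissipated=0.218
Op 3: CLOSE 3-2: Q_total=27.00, C_total=11.00, V=2.45; Q3=14.73, Q2=12.27; dissipated=5.097
Op 4: CLOSE 3-1: Q_total=15.82, C_total=12.00, V=1.32; Q3=7.91, Q1=7.91; dissipated=7.748
Final charges: Q1=7.91, Q2=12.27, Q3=7.91, Q4=0.91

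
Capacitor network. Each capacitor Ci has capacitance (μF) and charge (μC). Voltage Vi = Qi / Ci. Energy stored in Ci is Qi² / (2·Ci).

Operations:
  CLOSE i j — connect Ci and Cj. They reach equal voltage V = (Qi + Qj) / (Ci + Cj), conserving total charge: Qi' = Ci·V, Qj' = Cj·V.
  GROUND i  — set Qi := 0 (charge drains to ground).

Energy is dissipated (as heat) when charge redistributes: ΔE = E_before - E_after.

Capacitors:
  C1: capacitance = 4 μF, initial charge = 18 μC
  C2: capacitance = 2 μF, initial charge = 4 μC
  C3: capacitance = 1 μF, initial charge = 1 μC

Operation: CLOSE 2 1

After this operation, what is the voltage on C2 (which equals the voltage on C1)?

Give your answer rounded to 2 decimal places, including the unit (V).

Initial: C1(4μF, Q=18μC, V=4.50V), C2(2μF, Q=4μC, V=2.00V), C3(1μF, Q=1μC, V=1.00V)
Op 1: CLOSE 2-1: Q_total=22.00, C_total=6.00, V=3.67; Q2=7.33, Q1=14.67; dissipated=4.167

Answer: 3.67 V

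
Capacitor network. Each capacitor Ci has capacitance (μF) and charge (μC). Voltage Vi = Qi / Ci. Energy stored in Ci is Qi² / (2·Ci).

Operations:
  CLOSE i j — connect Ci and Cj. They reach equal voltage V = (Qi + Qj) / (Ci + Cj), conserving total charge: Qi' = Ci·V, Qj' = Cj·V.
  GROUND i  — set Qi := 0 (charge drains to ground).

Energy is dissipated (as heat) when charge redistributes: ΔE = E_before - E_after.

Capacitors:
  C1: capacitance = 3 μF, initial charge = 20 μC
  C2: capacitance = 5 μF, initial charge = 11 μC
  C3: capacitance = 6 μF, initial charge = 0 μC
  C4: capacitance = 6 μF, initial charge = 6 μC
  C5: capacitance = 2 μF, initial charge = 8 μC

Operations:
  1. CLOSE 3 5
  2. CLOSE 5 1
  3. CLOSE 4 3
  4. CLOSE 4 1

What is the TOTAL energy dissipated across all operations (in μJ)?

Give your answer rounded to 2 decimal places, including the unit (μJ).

Initial: C1(3μF, Q=20μC, V=6.67V), C2(5μF, Q=11μC, V=2.20V), C3(6μF, Q=0μC, V=0.00V), C4(6μF, Q=6μC, V=1.00V), C5(2μF, Q=8μC, V=4.00V)
Op 1: CLOSE 3-5: Q_total=8.00, C_total=8.00, V=1.00; Q3=6.00, Q5=2.00; dissipated=12.000
Op 2: CLOSE 5-1: Q_total=22.00, C_total=5.00, V=4.40; Q5=8.80, Q1=13.20; dissipated=19.267
Op 3: CLOSE 4-3: Q_total=12.00, C_total=12.00, V=1.00; Q4=6.00, Q3=6.00; dissipated=0.000
Op 4: CLOSE 4-1: Q_total=19.20, C_total=9.00, V=2.13; Q4=12.80, Q1=6.40; dissipated=11.560
Total dissipated: 42.827 μJ

Answer: 42.83 μJ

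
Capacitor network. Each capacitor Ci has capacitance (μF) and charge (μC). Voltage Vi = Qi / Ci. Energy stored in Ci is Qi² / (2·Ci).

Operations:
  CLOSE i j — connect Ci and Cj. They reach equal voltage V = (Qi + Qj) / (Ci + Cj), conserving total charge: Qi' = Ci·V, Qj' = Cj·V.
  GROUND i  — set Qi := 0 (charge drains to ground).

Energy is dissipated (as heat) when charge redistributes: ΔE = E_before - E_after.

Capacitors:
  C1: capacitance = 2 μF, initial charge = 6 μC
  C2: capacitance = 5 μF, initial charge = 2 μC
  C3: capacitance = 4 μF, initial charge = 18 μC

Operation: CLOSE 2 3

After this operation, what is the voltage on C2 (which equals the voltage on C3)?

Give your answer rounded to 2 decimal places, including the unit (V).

Initial: C1(2μF, Q=6μC, V=3.00V), C2(5μF, Q=2μC, V=0.40V), C3(4μF, Q=18μC, V=4.50V)
Op 1: CLOSE 2-3: Q_total=20.00, C_total=9.00, V=2.22; Q2=11.11, Q3=8.89; dissipated=18.678

Answer: 2.22 V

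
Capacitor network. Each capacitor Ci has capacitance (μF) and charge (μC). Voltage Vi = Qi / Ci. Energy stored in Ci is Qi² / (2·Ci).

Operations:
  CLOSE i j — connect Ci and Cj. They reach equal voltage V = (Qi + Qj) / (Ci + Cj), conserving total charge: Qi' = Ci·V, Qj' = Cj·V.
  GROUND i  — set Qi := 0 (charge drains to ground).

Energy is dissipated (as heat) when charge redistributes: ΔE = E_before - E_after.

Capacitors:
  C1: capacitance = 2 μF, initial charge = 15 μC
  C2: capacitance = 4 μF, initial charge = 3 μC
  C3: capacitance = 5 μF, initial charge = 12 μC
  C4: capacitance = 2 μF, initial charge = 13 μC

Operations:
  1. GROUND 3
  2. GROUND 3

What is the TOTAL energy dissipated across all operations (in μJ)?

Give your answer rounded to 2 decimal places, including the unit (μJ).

Initial: C1(2μF, Q=15μC, V=7.50V), C2(4μF, Q=3μC, V=0.75V), C3(5μF, Q=12μC, V=2.40V), C4(2μF, Q=13μC, V=6.50V)
Op 1: GROUND 3: Q3=0; energy lost=14.400
Op 2: GROUND 3: Q3=0; energy lost=0.000
Total dissipated: 14.400 μJ

Answer: 14.40 μJ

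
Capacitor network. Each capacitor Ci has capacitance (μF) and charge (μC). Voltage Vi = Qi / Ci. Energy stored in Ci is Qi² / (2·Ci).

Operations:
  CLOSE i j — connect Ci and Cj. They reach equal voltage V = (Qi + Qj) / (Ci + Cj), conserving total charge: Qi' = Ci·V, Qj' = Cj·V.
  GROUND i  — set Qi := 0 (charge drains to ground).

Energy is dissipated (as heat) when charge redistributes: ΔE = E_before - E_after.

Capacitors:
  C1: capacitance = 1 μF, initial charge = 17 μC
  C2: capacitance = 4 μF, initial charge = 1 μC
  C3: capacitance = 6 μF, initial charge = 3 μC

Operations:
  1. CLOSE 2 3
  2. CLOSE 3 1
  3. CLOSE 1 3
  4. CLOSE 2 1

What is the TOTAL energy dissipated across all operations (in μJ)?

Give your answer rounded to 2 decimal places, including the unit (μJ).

Initial: C1(1μF, Q=17μC, V=17.00V), C2(4μF, Q=1μC, V=0.25V), C3(6μF, Q=3μC, V=0.50V)
Op 1: CLOSE 2-3: Q_total=4.00, C_total=10.00, V=0.40; Q2=1.60, Q3=2.40; dissipated=0.075
Op 2: CLOSE 3-1: Q_total=19.40, C_total=7.00, V=2.77; Q3=16.63, Q1=2.77; dissipated=118.097
Op 3: CLOSE 1-3: Q_total=19.40, C_total=7.00, V=2.77; Q1=2.77, Q3=16.63; dissipated=0.000
Op 4: CLOSE 2-1: Q_total=4.37, C_total=5.00, V=0.87; Q2=3.50, Q1=0.87; dissipated=2.249
Total dissipated: 120.422 μJ

Answer: 120.42 μJ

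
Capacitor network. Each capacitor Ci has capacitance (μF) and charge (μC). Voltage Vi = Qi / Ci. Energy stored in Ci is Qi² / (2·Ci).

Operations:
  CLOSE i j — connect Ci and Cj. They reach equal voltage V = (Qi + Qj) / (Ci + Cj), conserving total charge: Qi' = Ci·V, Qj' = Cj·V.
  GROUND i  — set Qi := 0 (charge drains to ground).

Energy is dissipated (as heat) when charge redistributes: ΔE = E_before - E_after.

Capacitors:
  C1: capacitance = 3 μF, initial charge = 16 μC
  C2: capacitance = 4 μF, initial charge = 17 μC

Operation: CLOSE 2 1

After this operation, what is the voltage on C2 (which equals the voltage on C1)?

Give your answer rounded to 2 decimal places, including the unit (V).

Answer: 4.71 V

Derivation:
Initial: C1(3μF, Q=16μC, V=5.33V), C2(4μF, Q=17μC, V=4.25V)
Op 1: CLOSE 2-1: Q_total=33.00, C_total=7.00, V=4.71; Q2=18.86, Q1=14.14; dissipated=1.006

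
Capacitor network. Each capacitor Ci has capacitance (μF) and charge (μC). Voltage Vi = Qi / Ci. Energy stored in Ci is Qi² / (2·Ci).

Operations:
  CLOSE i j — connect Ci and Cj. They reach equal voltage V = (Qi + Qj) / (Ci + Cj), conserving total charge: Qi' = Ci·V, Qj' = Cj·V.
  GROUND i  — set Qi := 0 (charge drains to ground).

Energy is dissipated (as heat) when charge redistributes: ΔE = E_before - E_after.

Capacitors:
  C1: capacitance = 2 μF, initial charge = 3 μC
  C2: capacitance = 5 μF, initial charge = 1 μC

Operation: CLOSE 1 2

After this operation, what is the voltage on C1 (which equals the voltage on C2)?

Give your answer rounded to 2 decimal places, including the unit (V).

Initial: C1(2μF, Q=3μC, V=1.50V), C2(5μF, Q=1μC, V=0.20V)
Op 1: CLOSE 1-2: Q_total=4.00, C_total=7.00, V=0.57; Q1=1.14, Q2=2.86; dissipated=1.207

Answer: 0.57 V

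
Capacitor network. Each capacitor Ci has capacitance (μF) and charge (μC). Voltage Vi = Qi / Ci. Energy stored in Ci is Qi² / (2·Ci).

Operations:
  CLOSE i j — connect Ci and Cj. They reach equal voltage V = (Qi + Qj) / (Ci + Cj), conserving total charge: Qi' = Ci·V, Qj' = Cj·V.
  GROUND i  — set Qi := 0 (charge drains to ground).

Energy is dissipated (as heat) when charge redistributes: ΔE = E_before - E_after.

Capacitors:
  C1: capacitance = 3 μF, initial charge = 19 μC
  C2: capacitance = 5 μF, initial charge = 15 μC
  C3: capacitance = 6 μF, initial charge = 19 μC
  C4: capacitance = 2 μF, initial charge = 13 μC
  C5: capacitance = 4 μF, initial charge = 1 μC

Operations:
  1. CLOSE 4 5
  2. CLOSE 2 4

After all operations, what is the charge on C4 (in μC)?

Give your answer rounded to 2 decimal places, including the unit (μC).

Initial: C1(3μF, Q=19μC, V=6.33V), C2(5μF, Q=15μC, V=3.00V), C3(6μF, Q=19μC, V=3.17V), C4(2μF, Q=13μC, V=6.50V), C5(4μF, Q=1μC, V=0.25V)
Op 1: CLOSE 4-5: Q_total=14.00, C_total=6.00, V=2.33; Q4=4.67, Q5=9.33; dissipated=26.042
Op 2: CLOSE 2-4: Q_total=19.67, C_total=7.00, V=2.81; Q2=14.05, Q4=5.62; dissipated=0.317
Final charges: Q1=19.00, Q2=14.05, Q3=19.00, Q4=5.62, Q5=9.33

Answer: 5.62 μC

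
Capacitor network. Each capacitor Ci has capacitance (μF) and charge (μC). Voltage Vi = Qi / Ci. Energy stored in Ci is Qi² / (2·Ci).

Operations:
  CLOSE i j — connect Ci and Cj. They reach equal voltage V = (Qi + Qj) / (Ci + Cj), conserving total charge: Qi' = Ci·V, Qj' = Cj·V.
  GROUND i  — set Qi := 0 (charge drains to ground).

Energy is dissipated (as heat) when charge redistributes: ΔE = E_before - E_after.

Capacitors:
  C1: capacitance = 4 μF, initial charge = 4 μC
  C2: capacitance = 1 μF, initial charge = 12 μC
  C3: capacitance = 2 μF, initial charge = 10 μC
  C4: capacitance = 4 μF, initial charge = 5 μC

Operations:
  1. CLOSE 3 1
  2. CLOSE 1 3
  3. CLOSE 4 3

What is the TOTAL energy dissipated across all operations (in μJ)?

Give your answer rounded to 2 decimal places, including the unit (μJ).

Initial: C1(4μF, Q=4μC, V=1.00V), C2(1μF, Q=12μC, V=12.00V), C3(2μF, Q=10μC, V=5.00V), C4(4μF, Q=5μC, V=1.25V)
Op 1: CLOSE 3-1: Q_total=14.00, C_total=6.00, V=2.33; Q3=4.67, Q1=9.33; dissipated=10.667
Op 2: CLOSE 1-3: Q_total=14.00, C_total=6.00, V=2.33; Q1=9.33, Q3=4.67; dissipated=0.000
Op 3: CLOSE 4-3: Q_total=9.67, C_total=6.00, V=1.61; Q4=6.44, Q3=3.22; dissipated=0.782
Total dissipated: 11.449 μJ

Answer: 11.45 μJ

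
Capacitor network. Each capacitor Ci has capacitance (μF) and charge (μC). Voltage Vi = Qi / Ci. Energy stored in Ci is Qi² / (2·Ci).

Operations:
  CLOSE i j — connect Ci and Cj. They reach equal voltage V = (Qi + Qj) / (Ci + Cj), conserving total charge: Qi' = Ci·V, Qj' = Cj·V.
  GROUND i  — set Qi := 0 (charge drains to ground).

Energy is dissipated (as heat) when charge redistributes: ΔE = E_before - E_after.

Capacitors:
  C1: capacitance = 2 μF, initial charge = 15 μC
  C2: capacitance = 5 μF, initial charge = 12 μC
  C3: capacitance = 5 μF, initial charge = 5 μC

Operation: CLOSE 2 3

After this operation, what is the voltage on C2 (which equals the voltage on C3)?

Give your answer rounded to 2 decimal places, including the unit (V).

Answer: 1.70 V

Derivation:
Initial: C1(2μF, Q=15μC, V=7.50V), C2(5μF, Q=12μC, V=2.40V), C3(5μF, Q=5μC, V=1.00V)
Op 1: CLOSE 2-3: Q_total=17.00, C_total=10.00, V=1.70; Q2=8.50, Q3=8.50; dissipated=2.450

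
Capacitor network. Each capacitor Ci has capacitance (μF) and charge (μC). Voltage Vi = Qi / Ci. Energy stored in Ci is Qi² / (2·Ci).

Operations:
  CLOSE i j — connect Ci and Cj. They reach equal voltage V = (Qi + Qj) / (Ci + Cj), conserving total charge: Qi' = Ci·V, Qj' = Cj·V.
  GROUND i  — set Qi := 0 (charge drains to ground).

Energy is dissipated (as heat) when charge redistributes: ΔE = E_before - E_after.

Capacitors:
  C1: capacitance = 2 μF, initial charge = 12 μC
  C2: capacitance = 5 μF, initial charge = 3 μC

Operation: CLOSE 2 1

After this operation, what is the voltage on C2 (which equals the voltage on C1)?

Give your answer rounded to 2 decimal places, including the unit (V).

Answer: 2.14 V

Derivation:
Initial: C1(2μF, Q=12μC, V=6.00V), C2(5μF, Q=3μC, V=0.60V)
Op 1: CLOSE 2-1: Q_total=15.00, C_total=7.00, V=2.14; Q2=10.71, Q1=4.29; dissipated=20.829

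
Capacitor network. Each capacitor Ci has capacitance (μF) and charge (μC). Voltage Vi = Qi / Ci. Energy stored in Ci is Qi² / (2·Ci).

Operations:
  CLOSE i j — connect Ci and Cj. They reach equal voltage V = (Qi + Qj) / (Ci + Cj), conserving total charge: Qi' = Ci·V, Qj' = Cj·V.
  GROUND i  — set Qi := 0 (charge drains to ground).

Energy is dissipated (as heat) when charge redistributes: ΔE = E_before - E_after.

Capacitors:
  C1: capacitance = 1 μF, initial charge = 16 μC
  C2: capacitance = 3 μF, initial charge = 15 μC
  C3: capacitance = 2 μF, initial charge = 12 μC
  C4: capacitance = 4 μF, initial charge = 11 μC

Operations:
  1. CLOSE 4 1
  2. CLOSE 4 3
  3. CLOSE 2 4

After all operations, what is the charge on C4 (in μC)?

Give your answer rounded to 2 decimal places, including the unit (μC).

Initial: C1(1μF, Q=16μC, V=16.00V), C2(3μF, Q=15μC, V=5.00V), C3(2μF, Q=12μC, V=6.00V), C4(4μF, Q=11μC, V=2.75V)
Op 1: CLOSE 4-1: Q_total=27.00, C_total=5.00, V=5.40; Q4=21.60, Q1=5.40; dissipated=70.225
Op 2: CLOSE 4-3: Q_total=33.60, C_total=6.00, V=5.60; Q4=22.40, Q3=11.20; dissipated=0.240
Op 3: CLOSE 2-4: Q_total=37.40, C_total=7.00, V=5.34; Q2=16.03, Q4=21.37; dissipated=0.309
Final charges: Q1=5.40, Q2=16.03, Q3=11.20, Q4=21.37

Answer: 21.37 μC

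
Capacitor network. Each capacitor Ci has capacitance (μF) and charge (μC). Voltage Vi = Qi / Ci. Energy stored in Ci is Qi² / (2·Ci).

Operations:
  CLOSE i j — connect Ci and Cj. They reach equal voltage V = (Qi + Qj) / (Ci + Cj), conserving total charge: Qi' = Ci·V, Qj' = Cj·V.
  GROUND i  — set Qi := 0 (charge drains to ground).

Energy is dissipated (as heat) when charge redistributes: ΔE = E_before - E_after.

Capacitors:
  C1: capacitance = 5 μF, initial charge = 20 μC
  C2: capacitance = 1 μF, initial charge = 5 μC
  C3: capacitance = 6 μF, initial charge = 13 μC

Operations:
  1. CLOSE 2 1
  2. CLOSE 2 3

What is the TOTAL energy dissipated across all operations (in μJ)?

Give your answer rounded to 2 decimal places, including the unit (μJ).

Answer: 2.13 μJ

Derivation:
Initial: C1(5μF, Q=20μC, V=4.00V), C2(1μF, Q=5μC, V=5.00V), C3(6μF, Q=13μC, V=2.17V)
Op 1: CLOSE 2-1: Q_total=25.00, C_total=6.00, V=4.17; Q2=4.17, Q1=20.83; dissipated=0.417
Op 2: CLOSE 2-3: Q_total=17.17, C_total=7.00, V=2.45; Q2=2.45, Q3=14.71; dissipated=1.714
Total dissipated: 2.131 μJ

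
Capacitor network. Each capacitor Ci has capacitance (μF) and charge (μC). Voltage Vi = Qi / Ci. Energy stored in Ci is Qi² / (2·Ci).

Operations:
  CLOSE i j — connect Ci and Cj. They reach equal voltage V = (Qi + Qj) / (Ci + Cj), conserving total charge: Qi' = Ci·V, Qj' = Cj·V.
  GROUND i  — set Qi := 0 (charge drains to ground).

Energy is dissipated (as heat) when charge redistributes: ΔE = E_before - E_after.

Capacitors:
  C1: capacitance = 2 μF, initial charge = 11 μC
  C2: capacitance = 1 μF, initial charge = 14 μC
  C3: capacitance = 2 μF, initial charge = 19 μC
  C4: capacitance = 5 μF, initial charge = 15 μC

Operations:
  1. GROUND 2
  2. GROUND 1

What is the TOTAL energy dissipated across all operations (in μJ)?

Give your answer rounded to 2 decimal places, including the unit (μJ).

Initial: C1(2μF, Q=11μC, V=5.50V), C2(1μF, Q=14μC, V=14.00V), C3(2μF, Q=19μC, V=9.50V), C4(5μF, Q=15μC, V=3.00V)
Op 1: GROUND 2: Q2=0; energy lost=98.000
Op 2: GROUND 1: Q1=0; energy lost=30.250
Total dissipated: 128.250 μJ

Answer: 128.25 μJ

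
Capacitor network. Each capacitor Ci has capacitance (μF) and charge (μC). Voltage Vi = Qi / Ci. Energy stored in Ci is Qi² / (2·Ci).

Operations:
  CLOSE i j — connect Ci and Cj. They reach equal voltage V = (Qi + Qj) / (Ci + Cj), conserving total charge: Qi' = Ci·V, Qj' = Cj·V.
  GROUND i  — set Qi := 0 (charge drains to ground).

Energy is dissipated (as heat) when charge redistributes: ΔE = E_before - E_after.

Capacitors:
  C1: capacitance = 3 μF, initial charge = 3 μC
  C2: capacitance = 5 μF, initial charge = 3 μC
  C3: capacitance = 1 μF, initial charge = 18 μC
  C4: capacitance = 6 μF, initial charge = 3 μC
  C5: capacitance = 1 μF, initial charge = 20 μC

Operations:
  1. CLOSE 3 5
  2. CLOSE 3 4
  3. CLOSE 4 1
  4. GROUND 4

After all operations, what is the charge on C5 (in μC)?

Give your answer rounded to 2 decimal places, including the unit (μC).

Answer: 19.00 μC

Derivation:
Initial: C1(3μF, Q=3μC, V=1.00V), C2(5μF, Q=3μC, V=0.60V), C3(1μF, Q=18μC, V=18.00V), C4(6μF, Q=3μC, V=0.50V), C5(1μF, Q=20μC, V=20.00V)
Op 1: CLOSE 3-5: Q_total=38.00, C_total=2.00, V=19.00; Q3=19.00, Q5=19.00; dissipated=1.000
Op 2: CLOSE 3-4: Q_total=22.00, C_total=7.00, V=3.14; Q3=3.14, Q4=18.86; dissipated=146.679
Op 3: CLOSE 4-1: Q_total=21.86, C_total=9.00, V=2.43; Q4=14.57, Q1=7.29; dissipated=4.592
Op 4: GROUND 4: Q4=0; energy lost=17.694
Final charges: Q1=7.29, Q2=3.00, Q3=3.14, Q4=0.00, Q5=19.00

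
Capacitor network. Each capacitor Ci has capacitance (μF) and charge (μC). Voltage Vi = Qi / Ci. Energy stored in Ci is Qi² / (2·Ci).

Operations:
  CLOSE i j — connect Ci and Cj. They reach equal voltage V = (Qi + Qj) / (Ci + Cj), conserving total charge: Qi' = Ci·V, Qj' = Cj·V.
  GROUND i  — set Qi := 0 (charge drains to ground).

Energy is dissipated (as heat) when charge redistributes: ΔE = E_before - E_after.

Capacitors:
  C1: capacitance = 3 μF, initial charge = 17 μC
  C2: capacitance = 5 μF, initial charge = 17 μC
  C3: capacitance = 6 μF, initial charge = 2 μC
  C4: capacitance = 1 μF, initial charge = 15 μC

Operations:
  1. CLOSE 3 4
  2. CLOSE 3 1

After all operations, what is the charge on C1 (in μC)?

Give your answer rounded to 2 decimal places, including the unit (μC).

Answer: 10.52 μC

Derivation:
Initial: C1(3μF, Q=17μC, V=5.67V), C2(5μF, Q=17μC, V=3.40V), C3(6μF, Q=2μC, V=0.33V), C4(1μF, Q=15μC, V=15.00V)
Op 1: CLOSE 3-4: Q_total=17.00, C_total=7.00, V=2.43; Q3=14.57, Q4=2.43; dissipated=92.190
Op 2: CLOSE 3-1: Q_total=31.57, C_total=9.00, V=3.51; Q3=21.05, Q1=10.52; dissipated=10.485
Final charges: Q1=10.52, Q2=17.00, Q3=21.05, Q4=2.43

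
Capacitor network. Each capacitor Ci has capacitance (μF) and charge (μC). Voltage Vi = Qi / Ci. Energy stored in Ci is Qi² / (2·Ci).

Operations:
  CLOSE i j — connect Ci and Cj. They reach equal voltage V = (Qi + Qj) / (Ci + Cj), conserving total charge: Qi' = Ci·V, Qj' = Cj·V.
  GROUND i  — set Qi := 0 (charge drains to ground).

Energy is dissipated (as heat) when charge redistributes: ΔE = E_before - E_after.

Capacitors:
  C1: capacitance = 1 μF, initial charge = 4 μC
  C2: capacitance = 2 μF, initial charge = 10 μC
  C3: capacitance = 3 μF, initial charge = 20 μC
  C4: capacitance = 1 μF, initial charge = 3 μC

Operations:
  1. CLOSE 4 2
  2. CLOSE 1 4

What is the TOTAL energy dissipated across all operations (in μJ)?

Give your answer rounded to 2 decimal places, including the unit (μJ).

Answer: 1.36 μJ

Derivation:
Initial: C1(1μF, Q=4μC, V=4.00V), C2(2μF, Q=10μC, V=5.00V), C3(3μF, Q=20μC, V=6.67V), C4(1μF, Q=3μC, V=3.00V)
Op 1: CLOSE 4-2: Q_total=13.00, C_total=3.00, V=4.33; Q4=4.33, Q2=8.67; dissipated=1.333
Op 2: CLOSE 1-4: Q_total=8.33, C_total=2.00, V=4.17; Q1=4.17, Q4=4.17; dissipated=0.028
Total dissipated: 1.361 μJ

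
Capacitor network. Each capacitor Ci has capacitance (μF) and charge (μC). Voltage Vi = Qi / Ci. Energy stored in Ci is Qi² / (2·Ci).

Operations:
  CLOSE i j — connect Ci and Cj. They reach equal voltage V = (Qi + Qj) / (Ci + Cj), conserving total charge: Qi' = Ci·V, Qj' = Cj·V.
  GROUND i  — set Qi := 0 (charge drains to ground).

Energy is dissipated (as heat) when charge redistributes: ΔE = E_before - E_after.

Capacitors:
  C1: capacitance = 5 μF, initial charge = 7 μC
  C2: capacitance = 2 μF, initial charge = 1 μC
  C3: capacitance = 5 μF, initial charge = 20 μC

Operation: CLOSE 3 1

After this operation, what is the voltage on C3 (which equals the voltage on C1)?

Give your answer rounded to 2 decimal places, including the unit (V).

Initial: C1(5μF, Q=7μC, V=1.40V), C2(2μF, Q=1μC, V=0.50V), C3(5μF, Q=20μC, V=4.00V)
Op 1: CLOSE 3-1: Q_total=27.00, C_total=10.00, V=2.70; Q3=13.50, Q1=13.50; dissipated=8.450

Answer: 2.70 V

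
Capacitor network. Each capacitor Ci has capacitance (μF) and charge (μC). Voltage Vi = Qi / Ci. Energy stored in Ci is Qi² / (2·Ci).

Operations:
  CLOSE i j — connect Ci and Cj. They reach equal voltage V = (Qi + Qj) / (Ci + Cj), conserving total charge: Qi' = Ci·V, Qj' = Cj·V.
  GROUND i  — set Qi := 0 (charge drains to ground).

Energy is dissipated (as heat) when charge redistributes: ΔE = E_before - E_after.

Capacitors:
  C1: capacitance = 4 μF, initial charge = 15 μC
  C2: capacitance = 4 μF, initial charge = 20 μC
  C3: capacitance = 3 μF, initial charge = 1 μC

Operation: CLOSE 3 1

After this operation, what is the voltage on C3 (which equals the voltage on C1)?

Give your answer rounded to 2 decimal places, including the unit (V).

Answer: 2.29 V

Derivation:
Initial: C1(4μF, Q=15μC, V=3.75V), C2(4μF, Q=20μC, V=5.00V), C3(3μF, Q=1μC, V=0.33V)
Op 1: CLOSE 3-1: Q_total=16.00, C_total=7.00, V=2.29; Q3=6.86, Q1=9.14; dissipated=10.006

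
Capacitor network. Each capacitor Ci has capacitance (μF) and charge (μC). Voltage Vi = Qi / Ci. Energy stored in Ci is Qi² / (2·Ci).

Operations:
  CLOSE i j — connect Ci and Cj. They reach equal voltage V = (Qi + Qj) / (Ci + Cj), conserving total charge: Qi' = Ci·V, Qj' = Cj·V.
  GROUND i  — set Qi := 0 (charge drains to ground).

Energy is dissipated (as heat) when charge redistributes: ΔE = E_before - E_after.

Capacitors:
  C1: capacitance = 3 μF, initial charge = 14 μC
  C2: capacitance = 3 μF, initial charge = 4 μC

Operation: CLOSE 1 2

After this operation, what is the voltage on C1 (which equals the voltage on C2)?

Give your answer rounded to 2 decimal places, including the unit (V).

Initial: C1(3μF, Q=14μC, V=4.67V), C2(3μF, Q=4μC, V=1.33V)
Op 1: CLOSE 1-2: Q_total=18.00, C_total=6.00, V=3.00; Q1=9.00, Q2=9.00; dissipated=8.333

Answer: 3.00 V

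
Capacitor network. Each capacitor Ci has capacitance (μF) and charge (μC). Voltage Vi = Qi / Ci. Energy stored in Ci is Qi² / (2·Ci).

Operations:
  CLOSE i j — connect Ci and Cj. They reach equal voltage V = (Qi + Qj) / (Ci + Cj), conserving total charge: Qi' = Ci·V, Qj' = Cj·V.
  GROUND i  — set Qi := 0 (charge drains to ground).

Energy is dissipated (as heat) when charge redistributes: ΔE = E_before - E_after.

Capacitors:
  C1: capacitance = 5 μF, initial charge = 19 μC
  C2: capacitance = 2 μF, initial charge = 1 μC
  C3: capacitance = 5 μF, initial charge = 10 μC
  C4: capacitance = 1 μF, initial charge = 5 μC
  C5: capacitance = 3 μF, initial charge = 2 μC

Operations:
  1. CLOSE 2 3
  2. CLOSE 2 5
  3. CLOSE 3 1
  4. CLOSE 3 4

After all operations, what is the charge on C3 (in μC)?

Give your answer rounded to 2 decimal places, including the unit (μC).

Initial: C1(5μF, Q=19μC, V=3.80V), C2(2μF, Q=1μC, V=0.50V), C3(5μF, Q=10μC, V=2.00V), C4(1μF, Q=5μC, V=5.00V), C5(3μF, Q=2μC, V=0.67V)
Op 1: CLOSE 2-3: Q_total=11.00, C_total=7.00, V=1.57; Q2=3.14, Q3=7.86; dissipated=1.607
Op 2: CLOSE 2-5: Q_total=5.14, C_total=5.00, V=1.03; Q2=2.06, Q5=3.09; dissipated=0.491
Op 3: CLOSE 3-1: Q_total=26.86, C_total=10.00, V=2.69; Q3=13.43, Q1=13.43; dissipated=6.208
Op 4: CLOSE 3-4: Q_total=18.43, C_total=6.00, V=3.07; Q3=15.36, Q4=3.07; dissipated=2.232
Final charges: Q1=13.43, Q2=2.06, Q3=15.36, Q4=3.07, Q5=3.09

Answer: 15.36 μC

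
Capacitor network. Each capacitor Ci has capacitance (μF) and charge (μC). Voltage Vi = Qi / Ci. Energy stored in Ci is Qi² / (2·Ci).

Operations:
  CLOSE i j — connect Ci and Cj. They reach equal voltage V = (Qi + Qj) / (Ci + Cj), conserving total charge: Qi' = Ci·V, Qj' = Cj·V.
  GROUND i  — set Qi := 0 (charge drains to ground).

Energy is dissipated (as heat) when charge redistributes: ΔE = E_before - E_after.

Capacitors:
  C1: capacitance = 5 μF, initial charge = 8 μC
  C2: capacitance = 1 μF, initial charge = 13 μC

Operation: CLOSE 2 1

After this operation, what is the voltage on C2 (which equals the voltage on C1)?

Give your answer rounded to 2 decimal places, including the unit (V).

Answer: 3.50 V

Derivation:
Initial: C1(5μF, Q=8μC, V=1.60V), C2(1μF, Q=13μC, V=13.00V)
Op 1: CLOSE 2-1: Q_total=21.00, C_total=6.00, V=3.50; Q2=3.50, Q1=17.50; dissipated=54.150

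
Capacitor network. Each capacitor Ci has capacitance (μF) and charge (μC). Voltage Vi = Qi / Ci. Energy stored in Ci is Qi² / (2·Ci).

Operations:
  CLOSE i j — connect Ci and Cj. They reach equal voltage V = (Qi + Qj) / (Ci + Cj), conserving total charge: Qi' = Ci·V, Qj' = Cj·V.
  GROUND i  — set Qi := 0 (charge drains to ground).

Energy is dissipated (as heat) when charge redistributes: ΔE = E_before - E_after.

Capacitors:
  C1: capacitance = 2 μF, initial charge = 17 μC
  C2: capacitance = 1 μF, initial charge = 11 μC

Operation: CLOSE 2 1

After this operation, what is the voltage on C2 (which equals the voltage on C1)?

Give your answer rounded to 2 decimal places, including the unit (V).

Answer: 9.33 V

Derivation:
Initial: C1(2μF, Q=17μC, V=8.50V), C2(1μF, Q=11μC, V=11.00V)
Op 1: CLOSE 2-1: Q_total=28.00, C_total=3.00, V=9.33; Q2=9.33, Q1=18.67; dissipated=2.083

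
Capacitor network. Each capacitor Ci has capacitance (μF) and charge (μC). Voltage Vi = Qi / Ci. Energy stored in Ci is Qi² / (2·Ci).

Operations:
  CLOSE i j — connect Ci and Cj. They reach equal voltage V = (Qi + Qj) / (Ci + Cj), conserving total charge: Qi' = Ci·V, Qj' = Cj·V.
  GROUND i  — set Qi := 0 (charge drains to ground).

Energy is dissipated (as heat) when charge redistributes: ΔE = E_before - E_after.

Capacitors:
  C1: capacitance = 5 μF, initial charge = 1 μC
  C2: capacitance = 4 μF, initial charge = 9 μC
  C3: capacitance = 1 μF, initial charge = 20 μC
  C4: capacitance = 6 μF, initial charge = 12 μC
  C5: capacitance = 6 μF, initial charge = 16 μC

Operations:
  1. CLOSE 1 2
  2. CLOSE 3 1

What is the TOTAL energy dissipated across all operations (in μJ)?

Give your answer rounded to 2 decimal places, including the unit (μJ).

Initial: C1(5μF, Q=1μC, V=0.20V), C2(4μF, Q=9μC, V=2.25V), C3(1μF, Q=20μC, V=20.00V), C4(6μF, Q=12μC, V=2.00V), C5(6μF, Q=16μC, V=2.67V)
Op 1: CLOSE 1-2: Q_total=10.00, C_total=9.00, V=1.11; Q1=5.56, Q2=4.44; dissipated=4.669
Op 2: CLOSE 3-1: Q_total=25.56, C_total=6.00, V=4.26; Q3=4.26, Q1=21.30; dissipated=148.663
Total dissipated: 153.332 μJ

Answer: 153.33 μJ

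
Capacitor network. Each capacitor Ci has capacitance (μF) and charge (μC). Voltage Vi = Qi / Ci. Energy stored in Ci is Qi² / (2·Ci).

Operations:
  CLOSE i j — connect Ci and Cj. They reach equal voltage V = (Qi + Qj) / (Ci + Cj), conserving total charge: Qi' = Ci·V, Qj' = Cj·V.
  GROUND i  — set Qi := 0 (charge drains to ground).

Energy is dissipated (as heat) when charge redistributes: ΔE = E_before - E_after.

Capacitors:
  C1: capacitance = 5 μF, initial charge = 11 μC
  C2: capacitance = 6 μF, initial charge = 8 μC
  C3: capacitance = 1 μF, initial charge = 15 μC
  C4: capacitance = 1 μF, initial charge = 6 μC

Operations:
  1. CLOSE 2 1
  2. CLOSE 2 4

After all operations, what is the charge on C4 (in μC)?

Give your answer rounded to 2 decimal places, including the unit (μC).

Initial: C1(5μF, Q=11μC, V=2.20V), C2(6μF, Q=8μC, V=1.33V), C3(1μF, Q=15μC, V=15.00V), C4(1μF, Q=6μC, V=6.00V)
Op 1: CLOSE 2-1: Q_total=19.00, C_total=11.00, V=1.73; Q2=10.36, Q1=8.64; dissipated=1.024
Op 2: CLOSE 2-4: Q_total=16.36, C_total=7.00, V=2.34; Q2=14.03, Q4=2.34; dissipated=7.824
Final charges: Q1=8.64, Q2=14.03, Q3=15.00, Q4=2.34

Answer: 2.34 μC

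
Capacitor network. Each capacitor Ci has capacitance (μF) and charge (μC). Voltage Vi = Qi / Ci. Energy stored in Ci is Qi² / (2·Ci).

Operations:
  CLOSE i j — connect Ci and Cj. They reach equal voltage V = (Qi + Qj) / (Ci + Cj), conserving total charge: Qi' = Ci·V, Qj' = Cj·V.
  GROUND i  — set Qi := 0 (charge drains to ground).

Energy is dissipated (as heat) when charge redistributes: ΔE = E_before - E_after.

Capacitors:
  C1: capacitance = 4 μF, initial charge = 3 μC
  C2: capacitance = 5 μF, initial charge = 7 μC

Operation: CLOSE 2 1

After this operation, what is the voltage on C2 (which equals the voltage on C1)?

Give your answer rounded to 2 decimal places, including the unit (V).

Initial: C1(4μF, Q=3μC, V=0.75V), C2(5μF, Q=7μC, V=1.40V)
Op 1: CLOSE 2-1: Q_total=10.00, C_total=9.00, V=1.11; Q2=5.56, Q1=4.44; dissipated=0.469

Answer: 1.11 V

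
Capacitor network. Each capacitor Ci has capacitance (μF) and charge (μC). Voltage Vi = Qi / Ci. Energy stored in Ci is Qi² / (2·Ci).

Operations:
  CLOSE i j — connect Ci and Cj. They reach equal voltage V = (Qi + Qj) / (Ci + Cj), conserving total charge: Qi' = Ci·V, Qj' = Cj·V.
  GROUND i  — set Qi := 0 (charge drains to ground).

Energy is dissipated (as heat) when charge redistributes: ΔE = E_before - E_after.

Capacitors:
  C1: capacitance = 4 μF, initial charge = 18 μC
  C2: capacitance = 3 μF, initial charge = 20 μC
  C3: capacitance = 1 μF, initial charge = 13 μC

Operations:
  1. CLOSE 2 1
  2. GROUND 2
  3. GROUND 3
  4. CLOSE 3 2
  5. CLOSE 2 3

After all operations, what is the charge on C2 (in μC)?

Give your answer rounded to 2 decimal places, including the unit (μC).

Answer: 0.00 μC

Derivation:
Initial: C1(4μF, Q=18μC, V=4.50V), C2(3μF, Q=20μC, V=6.67V), C3(1μF, Q=13μC, V=13.00V)
Op 1: CLOSE 2-1: Q_total=38.00, C_total=7.00, V=5.43; Q2=16.29, Q1=21.71; dissipated=4.024
Op 2: GROUND 2: Q2=0; energy lost=44.204
Op 3: GROUND 3: Q3=0; energy lost=84.500
Op 4: CLOSE 3-2: Q_total=0.00, C_total=4.00, V=0.00; Q3=0.00, Q2=0.00; dissipated=0.000
Op 5: CLOSE 2-3: Q_total=0.00, C_total=4.00, V=0.00; Q2=0.00, Q3=0.00; dissipated=0.000
Final charges: Q1=21.71, Q2=0.00, Q3=0.00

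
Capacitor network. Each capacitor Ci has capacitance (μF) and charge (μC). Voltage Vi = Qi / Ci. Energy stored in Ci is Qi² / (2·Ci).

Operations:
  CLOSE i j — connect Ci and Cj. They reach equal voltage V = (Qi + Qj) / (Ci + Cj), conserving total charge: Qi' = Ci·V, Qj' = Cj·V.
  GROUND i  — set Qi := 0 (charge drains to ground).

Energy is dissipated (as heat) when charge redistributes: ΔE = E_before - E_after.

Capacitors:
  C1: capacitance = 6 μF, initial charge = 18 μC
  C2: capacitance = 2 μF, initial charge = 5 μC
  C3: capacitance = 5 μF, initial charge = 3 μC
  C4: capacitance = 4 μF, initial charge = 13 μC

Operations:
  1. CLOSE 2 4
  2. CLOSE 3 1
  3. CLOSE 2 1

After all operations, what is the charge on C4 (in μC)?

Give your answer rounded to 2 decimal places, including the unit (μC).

Initial: C1(6μF, Q=18μC, V=3.00V), C2(2μF, Q=5μC, V=2.50V), C3(5μF, Q=3μC, V=0.60V), C4(4μF, Q=13μC, V=3.25V)
Op 1: CLOSE 2-4: Q_total=18.00, C_total=6.00, V=3.00; Q2=6.00, Q4=12.00; dissipated=0.375
Op 2: CLOSE 3-1: Q_total=21.00, C_total=11.00, V=1.91; Q3=9.55, Q1=11.45; dissipated=7.855
Op 3: CLOSE 2-1: Q_total=17.45, C_total=8.00, V=2.18; Q2=4.36, Q1=13.09; dissipated=0.893
Final charges: Q1=13.09, Q2=4.36, Q3=9.55, Q4=12.00

Answer: 12.00 μC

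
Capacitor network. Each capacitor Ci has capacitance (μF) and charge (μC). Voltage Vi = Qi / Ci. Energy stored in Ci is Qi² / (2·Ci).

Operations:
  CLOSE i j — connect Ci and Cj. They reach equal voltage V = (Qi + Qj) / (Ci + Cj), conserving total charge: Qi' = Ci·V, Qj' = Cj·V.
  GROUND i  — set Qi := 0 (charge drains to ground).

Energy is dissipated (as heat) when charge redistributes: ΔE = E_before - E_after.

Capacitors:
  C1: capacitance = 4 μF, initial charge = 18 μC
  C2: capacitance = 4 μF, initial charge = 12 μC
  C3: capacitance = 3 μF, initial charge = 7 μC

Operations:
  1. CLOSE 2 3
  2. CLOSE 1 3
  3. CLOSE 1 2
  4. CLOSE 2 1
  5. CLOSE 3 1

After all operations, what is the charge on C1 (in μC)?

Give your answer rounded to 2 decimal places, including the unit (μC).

Answer: 13.77 μC

Derivation:
Initial: C1(4μF, Q=18μC, V=4.50V), C2(4μF, Q=12μC, V=3.00V), C3(3μF, Q=7μC, V=2.33V)
Op 1: CLOSE 2-3: Q_total=19.00, C_total=7.00, V=2.71; Q2=10.86, Q3=8.14; dissipated=0.381
Op 2: CLOSE 1-3: Q_total=26.14, C_total=7.00, V=3.73; Q1=14.94, Q3=11.20; dissipated=2.733
Op 3: CLOSE 1-2: Q_total=25.80, C_total=8.00, V=3.22; Q1=12.90, Q2=12.90; dissipated=1.041
Op 4: CLOSE 2-1: Q_total=25.80, C_total=8.00, V=3.22; Q2=12.90, Q1=12.90; dissipated=0.000
Op 5: CLOSE 3-1: Q_total=24.10, C_total=7.00, V=3.44; Q3=10.33, Q1=13.77; dissipated=0.223
Final charges: Q1=13.77, Q2=12.90, Q3=10.33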